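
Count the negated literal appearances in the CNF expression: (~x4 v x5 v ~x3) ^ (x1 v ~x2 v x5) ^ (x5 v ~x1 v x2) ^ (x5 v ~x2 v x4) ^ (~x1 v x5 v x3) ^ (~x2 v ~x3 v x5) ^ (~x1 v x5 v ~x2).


Scan each clause for negated literals.
Clause 1: 2 negative; Clause 2: 1 negative; Clause 3: 1 negative; Clause 4: 1 negative; Clause 5: 1 negative; Clause 6: 2 negative; Clause 7: 2 negative.
Total negative literal occurrences = 10.

10


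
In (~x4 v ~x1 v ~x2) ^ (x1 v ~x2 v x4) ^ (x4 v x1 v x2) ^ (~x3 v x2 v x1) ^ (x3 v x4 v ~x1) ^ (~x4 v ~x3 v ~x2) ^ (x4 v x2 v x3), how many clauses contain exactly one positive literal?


A definite clause has exactly one positive literal.
Clause 1: 0 positive -> not definite
Clause 2: 2 positive -> not definite
Clause 3: 3 positive -> not definite
Clause 4: 2 positive -> not definite
Clause 5: 2 positive -> not definite
Clause 6: 0 positive -> not definite
Clause 7: 3 positive -> not definite
Definite clause count = 0.

0


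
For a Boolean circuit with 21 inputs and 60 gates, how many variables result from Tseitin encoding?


The Tseitin transformation introduces one auxiliary variable per gate.
Total variables = inputs + gates = 21 + 60 = 81.

81


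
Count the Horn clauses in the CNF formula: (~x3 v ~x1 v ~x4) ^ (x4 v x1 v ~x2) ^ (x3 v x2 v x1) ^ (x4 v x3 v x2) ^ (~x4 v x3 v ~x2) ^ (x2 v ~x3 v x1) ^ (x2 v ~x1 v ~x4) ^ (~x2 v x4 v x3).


A Horn clause has at most one positive literal.
Clause 1: 0 positive lit(s) -> Horn
Clause 2: 2 positive lit(s) -> not Horn
Clause 3: 3 positive lit(s) -> not Horn
Clause 4: 3 positive lit(s) -> not Horn
Clause 5: 1 positive lit(s) -> Horn
Clause 6: 2 positive lit(s) -> not Horn
Clause 7: 1 positive lit(s) -> Horn
Clause 8: 2 positive lit(s) -> not Horn
Total Horn clauses = 3.

3


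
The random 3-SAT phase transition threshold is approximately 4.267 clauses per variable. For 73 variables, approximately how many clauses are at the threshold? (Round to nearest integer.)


The 3-SAT phase transition occurs at approximately 4.267 clauses per variable.
m = 4.267 * 73 = 311.491.
Rounded to nearest integer: 311.

311


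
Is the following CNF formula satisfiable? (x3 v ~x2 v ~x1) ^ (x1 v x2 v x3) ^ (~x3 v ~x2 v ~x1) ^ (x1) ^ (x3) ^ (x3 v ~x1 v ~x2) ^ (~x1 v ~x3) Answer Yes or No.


Check all 8 possible truth assignments.
Number of satisfying assignments found: 0.
The formula is unsatisfiable.

No


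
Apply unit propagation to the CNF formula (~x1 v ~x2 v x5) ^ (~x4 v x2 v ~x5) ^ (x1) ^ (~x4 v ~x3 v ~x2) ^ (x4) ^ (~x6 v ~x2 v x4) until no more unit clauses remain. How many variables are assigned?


Unit propagation repeatedly assigns the literal in any unit clause, then simplifies.
Assignments in order: x1 = T, x4 = T.
No further unit clauses remain.
Total variables assigned = 2.

2


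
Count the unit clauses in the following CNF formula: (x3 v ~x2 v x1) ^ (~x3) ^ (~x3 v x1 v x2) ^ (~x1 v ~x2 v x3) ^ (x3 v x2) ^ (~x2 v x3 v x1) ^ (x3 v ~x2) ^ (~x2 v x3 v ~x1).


A unit clause contains exactly one literal.
Unit clauses found: (~x3).
Count = 1.

1


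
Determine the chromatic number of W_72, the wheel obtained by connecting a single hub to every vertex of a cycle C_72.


W_72 consists of the cycle C_72 together with a hub vertex adjacent to every cycle vertex.
The cycle C_72 needs 2 colors (even cycle -> 2).
The hub is adjacent to every cycle vertex, so it must receive a new color distinct from all of them.
Chromatic number = 2 + 1 = 3.

3


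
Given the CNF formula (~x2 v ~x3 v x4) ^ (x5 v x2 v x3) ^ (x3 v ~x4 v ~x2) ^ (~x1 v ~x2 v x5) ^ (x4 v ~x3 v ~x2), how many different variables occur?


Identify each distinct variable in the formula.
Variables found: x1, x2, x3, x4, x5.
Total distinct variables = 5.

5


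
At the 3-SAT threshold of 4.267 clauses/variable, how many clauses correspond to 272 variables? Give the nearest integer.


The 3-SAT phase transition occurs at approximately 4.267 clauses per variable.
m = 4.267 * 272 = 1160.624.
Rounded to nearest integer: 1161.

1161


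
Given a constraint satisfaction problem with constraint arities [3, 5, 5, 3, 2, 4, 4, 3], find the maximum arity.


The arities are: 3, 5, 5, 3, 2, 4, 4, 3.
Scan for the maximum value.
Maximum arity = 5.

5


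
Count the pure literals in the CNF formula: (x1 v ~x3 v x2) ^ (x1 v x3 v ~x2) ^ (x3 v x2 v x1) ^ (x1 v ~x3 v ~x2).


A pure literal appears in only one polarity across all clauses.
Pure literals: x1 (positive only).
Count = 1.

1


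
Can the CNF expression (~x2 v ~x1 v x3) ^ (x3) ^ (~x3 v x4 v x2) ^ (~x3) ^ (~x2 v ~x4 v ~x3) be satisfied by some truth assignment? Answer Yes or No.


Check all 16 possible truth assignments.
Number of satisfying assignments found: 0.
The formula is unsatisfiable.

No


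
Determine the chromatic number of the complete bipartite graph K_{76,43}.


K_{76,43} is bipartite by definition: the two parts are independent sets, with every edge crossing between them.
Color all vertices in one part with color 1 and all vertices in the other part with color 2.
Since the graph has at least one edge, one color does not suffice.
Chromatic number = 2.

2


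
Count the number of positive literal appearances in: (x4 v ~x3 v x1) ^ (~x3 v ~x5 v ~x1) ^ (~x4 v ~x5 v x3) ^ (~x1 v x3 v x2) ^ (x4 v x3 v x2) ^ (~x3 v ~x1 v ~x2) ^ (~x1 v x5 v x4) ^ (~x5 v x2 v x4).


Scan each clause for unnegated literals.
Clause 1: 2 positive; Clause 2: 0 positive; Clause 3: 1 positive; Clause 4: 2 positive; Clause 5: 3 positive; Clause 6: 0 positive; Clause 7: 2 positive; Clause 8: 2 positive.
Total positive literal occurrences = 12.

12


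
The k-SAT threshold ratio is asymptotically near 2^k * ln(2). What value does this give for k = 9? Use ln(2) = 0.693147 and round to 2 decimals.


Using the asymptotic formula: threshold ~ 2^k * ln(2).
2^9 = 512.
512 * 0.693147 = 354.89.

354.89


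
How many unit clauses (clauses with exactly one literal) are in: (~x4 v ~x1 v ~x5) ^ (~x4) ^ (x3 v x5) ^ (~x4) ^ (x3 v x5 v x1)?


A unit clause contains exactly one literal.
Unit clauses found: (~x4), (~x4).
Count = 2.

2


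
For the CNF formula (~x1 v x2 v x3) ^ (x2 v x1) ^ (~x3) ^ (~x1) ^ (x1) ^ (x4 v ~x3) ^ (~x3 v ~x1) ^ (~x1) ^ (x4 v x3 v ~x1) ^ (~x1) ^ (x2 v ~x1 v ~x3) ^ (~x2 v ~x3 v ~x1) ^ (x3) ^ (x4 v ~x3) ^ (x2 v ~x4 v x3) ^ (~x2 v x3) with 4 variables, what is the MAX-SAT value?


Enumerate all 16 truth assignments.
For each, count how many of the 16 clauses are satisfied.
The formula is not fully satisfiable, so the maximum is below 16.
Maximum simultaneously satisfiable clauses = 14.

14


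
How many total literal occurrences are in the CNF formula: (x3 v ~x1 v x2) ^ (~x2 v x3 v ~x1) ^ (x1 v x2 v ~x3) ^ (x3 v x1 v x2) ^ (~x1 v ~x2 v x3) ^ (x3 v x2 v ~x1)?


Clause lengths: 3, 3, 3, 3, 3, 3.
Sum = 3 + 3 + 3 + 3 + 3 + 3 = 18.

18


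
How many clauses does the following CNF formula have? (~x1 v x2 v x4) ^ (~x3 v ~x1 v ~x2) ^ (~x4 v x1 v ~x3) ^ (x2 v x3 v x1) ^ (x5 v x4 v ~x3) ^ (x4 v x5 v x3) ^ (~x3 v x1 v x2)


Each group enclosed in parentheses joined by ^ is one clause.
Counting the conjuncts: 7 clauses.

7


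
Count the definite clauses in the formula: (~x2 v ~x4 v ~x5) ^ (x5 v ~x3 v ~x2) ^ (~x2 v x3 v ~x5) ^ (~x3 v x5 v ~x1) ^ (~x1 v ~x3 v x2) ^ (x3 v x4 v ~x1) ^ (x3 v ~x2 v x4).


A definite clause has exactly one positive literal.
Clause 1: 0 positive -> not definite
Clause 2: 1 positive -> definite
Clause 3: 1 positive -> definite
Clause 4: 1 positive -> definite
Clause 5: 1 positive -> definite
Clause 6: 2 positive -> not definite
Clause 7: 2 positive -> not definite
Definite clause count = 4.

4


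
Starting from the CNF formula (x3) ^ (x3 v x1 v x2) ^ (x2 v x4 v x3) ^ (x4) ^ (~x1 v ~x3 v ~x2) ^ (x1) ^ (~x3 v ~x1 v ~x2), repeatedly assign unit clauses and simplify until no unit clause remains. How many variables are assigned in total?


Unit propagation repeatedly assigns the literal in any unit clause, then simplifies.
Assignments in order: x3 = T, x4 = T, x1 = T, x2 = F.
No further unit clauses remain.
Total variables assigned = 4.

4


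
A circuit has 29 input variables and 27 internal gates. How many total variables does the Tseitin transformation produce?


The Tseitin transformation introduces one auxiliary variable per gate.
Total variables = inputs + gates = 29 + 27 = 56.

56


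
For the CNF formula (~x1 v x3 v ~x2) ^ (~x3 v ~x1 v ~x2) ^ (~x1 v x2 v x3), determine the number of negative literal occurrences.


Scan each clause for negated literals.
Clause 1: 2 negative; Clause 2: 3 negative; Clause 3: 1 negative.
Total negative literal occurrences = 6.

6


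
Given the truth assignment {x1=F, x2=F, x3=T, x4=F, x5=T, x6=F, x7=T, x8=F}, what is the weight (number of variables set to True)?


The weight is the number of variables assigned True.
True variables: x3, x5, x7.
Weight = 3.

3


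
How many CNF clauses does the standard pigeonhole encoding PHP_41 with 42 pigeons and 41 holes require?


The PHP encoding has two parts:
1) At-least-one-hole clauses: 42 (one per pigeon, each with 41 literals).
2) At-most-one-pigeon-per-hole clauses: 41 holes * C(42,2) = 41 * 861 = 35301.
Total clauses = 42 + 35301 = 35343.

35343


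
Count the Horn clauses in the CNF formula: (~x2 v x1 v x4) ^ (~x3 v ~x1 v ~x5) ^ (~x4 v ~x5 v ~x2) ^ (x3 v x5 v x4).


A Horn clause has at most one positive literal.
Clause 1: 2 positive lit(s) -> not Horn
Clause 2: 0 positive lit(s) -> Horn
Clause 3: 0 positive lit(s) -> Horn
Clause 4: 3 positive lit(s) -> not Horn
Total Horn clauses = 2.

2


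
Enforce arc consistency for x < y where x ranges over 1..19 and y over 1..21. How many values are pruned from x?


For the constraint x < y, x needs a supporting value in y's domain.
x can be at most 20 (one less than y's maximum).
Valid x values from domain: 19 out of 19.
Pruned = 19 - 19 = 0.

0


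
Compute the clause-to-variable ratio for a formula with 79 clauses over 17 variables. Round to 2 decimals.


Clause-to-variable ratio = clauses / variables.
79 / 17 = 4.65.

4.65


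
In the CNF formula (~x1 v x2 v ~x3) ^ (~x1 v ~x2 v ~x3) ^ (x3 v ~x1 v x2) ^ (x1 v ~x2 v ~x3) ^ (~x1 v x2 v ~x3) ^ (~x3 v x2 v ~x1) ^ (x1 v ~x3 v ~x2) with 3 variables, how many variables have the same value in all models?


Find all satisfying assignments: 4 model(s).
Check which variables have the same value in every model.
No variable is fixed across all models.
Backbone size = 0.

0


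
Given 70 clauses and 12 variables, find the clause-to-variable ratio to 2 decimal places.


Clause-to-variable ratio = clauses / variables.
70 / 12 = 5.83.

5.83


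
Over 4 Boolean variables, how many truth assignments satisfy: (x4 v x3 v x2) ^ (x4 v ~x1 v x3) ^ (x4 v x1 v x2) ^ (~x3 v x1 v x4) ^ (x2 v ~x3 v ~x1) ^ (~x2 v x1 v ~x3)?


Enumerate all 16 truth assignments over 4 variables.
Test each against every clause.
Satisfying assignments found: 8.

8


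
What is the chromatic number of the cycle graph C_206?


A cycle on an even number of vertices is bipartite: alternate two colors around the cycle.
Since 206 is even, two colors suffice, and at least two are needed because the graph has edges.
Chromatic number = 2.

2


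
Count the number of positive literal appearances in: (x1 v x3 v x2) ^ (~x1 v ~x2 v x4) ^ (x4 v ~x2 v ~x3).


Scan each clause for unnegated literals.
Clause 1: 3 positive; Clause 2: 1 positive; Clause 3: 1 positive.
Total positive literal occurrences = 5.

5


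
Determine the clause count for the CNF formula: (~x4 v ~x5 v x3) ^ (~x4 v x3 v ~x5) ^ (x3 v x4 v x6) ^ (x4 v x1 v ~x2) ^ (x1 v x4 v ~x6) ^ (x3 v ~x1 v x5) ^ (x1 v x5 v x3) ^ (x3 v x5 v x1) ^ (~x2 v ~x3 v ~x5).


Each group enclosed in parentheses joined by ^ is one clause.
Counting the conjuncts: 9 clauses.

9


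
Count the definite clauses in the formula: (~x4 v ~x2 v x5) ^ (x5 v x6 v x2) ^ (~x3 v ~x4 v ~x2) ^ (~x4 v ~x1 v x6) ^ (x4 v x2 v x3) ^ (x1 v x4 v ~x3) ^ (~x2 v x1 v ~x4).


A definite clause has exactly one positive literal.
Clause 1: 1 positive -> definite
Clause 2: 3 positive -> not definite
Clause 3: 0 positive -> not definite
Clause 4: 1 positive -> definite
Clause 5: 3 positive -> not definite
Clause 6: 2 positive -> not definite
Clause 7: 1 positive -> definite
Definite clause count = 3.

3


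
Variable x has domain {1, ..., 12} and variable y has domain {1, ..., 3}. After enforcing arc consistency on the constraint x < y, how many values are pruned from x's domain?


For the constraint x < y, x needs a supporting value in y's domain.
x can be at most 2 (one less than y's maximum).
Valid x values from domain: 2 out of 12.
Pruned = 12 - 2 = 10.

10


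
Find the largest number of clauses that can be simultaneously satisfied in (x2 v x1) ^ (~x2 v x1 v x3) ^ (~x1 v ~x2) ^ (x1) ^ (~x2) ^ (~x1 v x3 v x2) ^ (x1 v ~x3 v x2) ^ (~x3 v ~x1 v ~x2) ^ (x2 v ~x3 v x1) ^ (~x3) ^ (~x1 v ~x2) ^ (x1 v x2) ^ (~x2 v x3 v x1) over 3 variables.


Enumerate all 8 truth assignments.
For each, count how many of the 13 clauses are satisfied.
The formula is not fully satisfiable, so the maximum is below 13.
Maximum simultaneously satisfiable clauses = 12.

12


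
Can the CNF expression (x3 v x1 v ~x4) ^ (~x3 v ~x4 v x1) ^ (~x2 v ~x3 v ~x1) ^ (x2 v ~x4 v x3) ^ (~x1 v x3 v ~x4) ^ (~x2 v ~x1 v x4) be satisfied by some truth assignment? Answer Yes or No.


Check all 16 possible truth assignments.
Number of satisfying assignments found: 7.
The formula is satisfiable.

Yes


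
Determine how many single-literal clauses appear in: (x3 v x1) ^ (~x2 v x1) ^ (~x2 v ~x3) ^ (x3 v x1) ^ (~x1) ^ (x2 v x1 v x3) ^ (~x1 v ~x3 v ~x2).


A unit clause contains exactly one literal.
Unit clauses found: (~x1).
Count = 1.

1


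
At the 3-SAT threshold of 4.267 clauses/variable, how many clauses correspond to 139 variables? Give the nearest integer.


The 3-SAT phase transition occurs at approximately 4.267 clauses per variable.
m = 4.267 * 139 = 593.113.
Rounded to nearest integer: 593.

593


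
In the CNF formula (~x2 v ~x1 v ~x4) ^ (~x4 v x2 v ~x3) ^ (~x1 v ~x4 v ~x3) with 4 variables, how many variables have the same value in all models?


Find all satisfying assignments: 12 model(s).
Check which variables have the same value in every model.
No variable is fixed across all models.
Backbone size = 0.

0


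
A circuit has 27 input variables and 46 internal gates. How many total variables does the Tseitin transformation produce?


The Tseitin transformation introduces one auxiliary variable per gate.
Total variables = inputs + gates = 27 + 46 = 73.

73


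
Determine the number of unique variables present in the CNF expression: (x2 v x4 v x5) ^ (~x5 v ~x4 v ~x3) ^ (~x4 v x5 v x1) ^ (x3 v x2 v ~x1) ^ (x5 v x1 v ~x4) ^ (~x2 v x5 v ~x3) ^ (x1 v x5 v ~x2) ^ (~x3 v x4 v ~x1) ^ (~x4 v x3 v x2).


Identify each distinct variable in the formula.
Variables found: x1, x2, x3, x4, x5.
Total distinct variables = 5.

5


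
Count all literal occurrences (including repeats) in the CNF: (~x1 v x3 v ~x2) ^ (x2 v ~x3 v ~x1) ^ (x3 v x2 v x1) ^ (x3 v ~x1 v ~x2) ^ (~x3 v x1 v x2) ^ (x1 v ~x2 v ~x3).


Clause lengths: 3, 3, 3, 3, 3, 3.
Sum = 3 + 3 + 3 + 3 + 3 + 3 = 18.

18


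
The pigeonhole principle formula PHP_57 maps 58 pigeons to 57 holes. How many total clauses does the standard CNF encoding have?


The PHP encoding has two parts:
1) At-least-one-hole clauses: 58 (one per pigeon, each with 57 literals).
2) At-most-one-pigeon-per-hole clauses: 57 holes * C(58,2) = 57 * 1653 = 94221.
Total clauses = 58 + 94221 = 94279.

94279


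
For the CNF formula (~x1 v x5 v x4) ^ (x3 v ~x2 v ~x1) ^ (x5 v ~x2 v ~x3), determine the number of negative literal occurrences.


Scan each clause for negated literals.
Clause 1: 1 negative; Clause 2: 2 negative; Clause 3: 2 negative.
Total negative literal occurrences = 5.

5


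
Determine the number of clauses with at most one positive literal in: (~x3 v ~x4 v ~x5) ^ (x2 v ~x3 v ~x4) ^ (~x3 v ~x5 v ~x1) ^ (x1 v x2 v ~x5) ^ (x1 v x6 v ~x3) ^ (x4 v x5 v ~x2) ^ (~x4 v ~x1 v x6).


A Horn clause has at most one positive literal.
Clause 1: 0 positive lit(s) -> Horn
Clause 2: 1 positive lit(s) -> Horn
Clause 3: 0 positive lit(s) -> Horn
Clause 4: 2 positive lit(s) -> not Horn
Clause 5: 2 positive lit(s) -> not Horn
Clause 6: 2 positive lit(s) -> not Horn
Clause 7: 1 positive lit(s) -> Horn
Total Horn clauses = 4.

4


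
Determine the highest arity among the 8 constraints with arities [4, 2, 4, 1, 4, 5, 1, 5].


The arities are: 4, 2, 4, 1, 4, 5, 1, 5.
Scan for the maximum value.
Maximum arity = 5.

5


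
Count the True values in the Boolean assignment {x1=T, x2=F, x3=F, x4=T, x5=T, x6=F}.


The weight is the number of variables assigned True.
True variables: x1, x4, x5.
Weight = 3.

3


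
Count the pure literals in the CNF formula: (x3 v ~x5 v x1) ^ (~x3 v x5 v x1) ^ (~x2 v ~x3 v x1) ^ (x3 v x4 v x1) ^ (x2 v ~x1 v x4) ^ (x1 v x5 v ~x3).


A pure literal appears in only one polarity across all clauses.
Pure literals: x4 (positive only).
Count = 1.

1


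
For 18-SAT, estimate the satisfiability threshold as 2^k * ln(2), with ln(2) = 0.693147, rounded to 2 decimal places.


Using the asymptotic formula: threshold ~ 2^k * ln(2).
2^18 = 262144.
262144 * 0.693147 = 181704.33.

181704.33


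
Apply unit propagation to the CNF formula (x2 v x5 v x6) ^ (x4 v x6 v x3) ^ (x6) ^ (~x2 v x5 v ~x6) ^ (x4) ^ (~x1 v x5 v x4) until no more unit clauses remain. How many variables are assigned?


Unit propagation repeatedly assigns the literal in any unit clause, then simplifies.
Assignments in order: x6 = T, x4 = T.
No further unit clauses remain.
Total variables assigned = 2.

2


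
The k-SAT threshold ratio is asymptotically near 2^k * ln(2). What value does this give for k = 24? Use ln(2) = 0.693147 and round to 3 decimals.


Using the asymptotic formula: threshold ~ 2^k * ln(2).
2^24 = 16777216.
16777216 * 0.693147 = 11629076.939.

11629076.939


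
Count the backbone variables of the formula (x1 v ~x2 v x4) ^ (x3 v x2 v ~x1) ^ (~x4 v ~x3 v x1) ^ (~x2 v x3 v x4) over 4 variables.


Find all satisfying assignments: 9 model(s).
Check which variables have the same value in every model.
No variable is fixed across all models.
Backbone size = 0.

0


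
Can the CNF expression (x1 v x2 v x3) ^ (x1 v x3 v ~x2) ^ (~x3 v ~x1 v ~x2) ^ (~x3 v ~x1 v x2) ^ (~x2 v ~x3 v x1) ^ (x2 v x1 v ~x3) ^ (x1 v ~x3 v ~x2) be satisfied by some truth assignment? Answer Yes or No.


Check all 8 possible truth assignments.
Number of satisfying assignments found: 2.
The formula is satisfiable.

Yes


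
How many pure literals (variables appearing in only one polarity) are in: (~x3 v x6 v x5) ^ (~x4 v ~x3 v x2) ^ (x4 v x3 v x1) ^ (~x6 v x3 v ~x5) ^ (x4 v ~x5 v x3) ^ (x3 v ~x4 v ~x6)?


A pure literal appears in only one polarity across all clauses.
Pure literals: x1 (positive only), x2 (positive only).
Count = 2.

2


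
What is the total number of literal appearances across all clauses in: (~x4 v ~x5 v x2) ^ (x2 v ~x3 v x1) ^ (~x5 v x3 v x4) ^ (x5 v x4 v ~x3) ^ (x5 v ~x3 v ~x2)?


Clause lengths: 3, 3, 3, 3, 3.
Sum = 3 + 3 + 3 + 3 + 3 = 15.

15


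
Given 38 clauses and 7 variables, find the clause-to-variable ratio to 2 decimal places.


Clause-to-variable ratio = clauses / variables.
38 / 7 = 5.43.

5.43


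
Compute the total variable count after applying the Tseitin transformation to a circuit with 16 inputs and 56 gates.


The Tseitin transformation introduces one auxiliary variable per gate.
Total variables = inputs + gates = 16 + 56 = 72.

72


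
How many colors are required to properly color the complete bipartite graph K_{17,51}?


K_{17,51} is bipartite by definition: the two parts are independent sets, with every edge crossing between them.
Color all vertices in one part with color 1 and all vertices in the other part with color 2.
Since the graph has at least one edge, one color does not suffice.
Chromatic number = 2.

2


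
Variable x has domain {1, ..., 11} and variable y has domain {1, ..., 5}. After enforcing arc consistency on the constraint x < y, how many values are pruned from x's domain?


For the constraint x < y, x needs a supporting value in y's domain.
x can be at most 4 (one less than y's maximum).
Valid x values from domain: 4 out of 11.
Pruned = 11 - 4 = 7.

7


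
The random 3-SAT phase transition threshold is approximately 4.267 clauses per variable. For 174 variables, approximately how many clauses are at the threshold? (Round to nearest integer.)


The 3-SAT phase transition occurs at approximately 4.267 clauses per variable.
m = 4.267 * 174 = 742.458.
Rounded to nearest integer: 742.

742


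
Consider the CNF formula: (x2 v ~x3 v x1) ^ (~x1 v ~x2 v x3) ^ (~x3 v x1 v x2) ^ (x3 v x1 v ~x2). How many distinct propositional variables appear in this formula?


Identify each distinct variable in the formula.
Variables found: x1, x2, x3.
Total distinct variables = 3.

3


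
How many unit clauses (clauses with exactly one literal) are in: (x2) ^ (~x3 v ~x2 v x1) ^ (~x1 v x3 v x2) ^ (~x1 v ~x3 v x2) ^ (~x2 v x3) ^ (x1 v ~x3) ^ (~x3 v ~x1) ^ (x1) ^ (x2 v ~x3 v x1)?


A unit clause contains exactly one literal.
Unit clauses found: (x2), (x1).
Count = 2.

2


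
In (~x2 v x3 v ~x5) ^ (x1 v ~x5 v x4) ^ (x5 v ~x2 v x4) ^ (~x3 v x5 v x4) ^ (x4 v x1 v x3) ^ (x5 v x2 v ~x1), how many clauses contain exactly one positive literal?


A definite clause has exactly one positive literal.
Clause 1: 1 positive -> definite
Clause 2: 2 positive -> not definite
Clause 3: 2 positive -> not definite
Clause 4: 2 positive -> not definite
Clause 5: 3 positive -> not definite
Clause 6: 2 positive -> not definite
Definite clause count = 1.

1


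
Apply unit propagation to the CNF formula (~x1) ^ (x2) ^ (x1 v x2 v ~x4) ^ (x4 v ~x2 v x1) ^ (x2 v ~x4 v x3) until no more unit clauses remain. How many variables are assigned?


Unit propagation repeatedly assigns the literal in any unit clause, then simplifies.
Assignments in order: x1 = F, x2 = T, x4 = T.
No further unit clauses remain.
Total variables assigned = 3.

3


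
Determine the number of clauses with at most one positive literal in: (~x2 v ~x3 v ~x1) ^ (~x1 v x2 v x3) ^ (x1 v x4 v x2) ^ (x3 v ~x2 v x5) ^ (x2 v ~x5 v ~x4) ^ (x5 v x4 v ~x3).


A Horn clause has at most one positive literal.
Clause 1: 0 positive lit(s) -> Horn
Clause 2: 2 positive lit(s) -> not Horn
Clause 3: 3 positive lit(s) -> not Horn
Clause 4: 2 positive lit(s) -> not Horn
Clause 5: 1 positive lit(s) -> Horn
Clause 6: 2 positive lit(s) -> not Horn
Total Horn clauses = 2.

2


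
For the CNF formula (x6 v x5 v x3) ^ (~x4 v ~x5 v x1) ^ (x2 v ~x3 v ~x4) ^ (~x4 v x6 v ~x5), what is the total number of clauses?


Each group enclosed in parentheses joined by ^ is one clause.
Counting the conjuncts: 4 clauses.

4


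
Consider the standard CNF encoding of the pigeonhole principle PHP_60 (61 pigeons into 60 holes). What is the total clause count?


The PHP encoding has two parts:
1) At-least-one-hole clauses: 61 (one per pigeon, each with 60 literals).
2) At-most-one-pigeon-per-hole clauses: 60 holes * C(61,2) = 60 * 1830 = 109800.
Total clauses = 61 + 109800 = 109861.

109861


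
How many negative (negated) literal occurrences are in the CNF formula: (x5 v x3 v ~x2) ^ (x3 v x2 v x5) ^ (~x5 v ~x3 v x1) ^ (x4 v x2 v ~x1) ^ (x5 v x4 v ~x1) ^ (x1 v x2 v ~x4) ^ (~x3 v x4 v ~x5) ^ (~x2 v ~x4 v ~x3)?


Scan each clause for negated literals.
Clause 1: 1 negative; Clause 2: 0 negative; Clause 3: 2 negative; Clause 4: 1 negative; Clause 5: 1 negative; Clause 6: 1 negative; Clause 7: 2 negative; Clause 8: 3 negative.
Total negative literal occurrences = 11.

11


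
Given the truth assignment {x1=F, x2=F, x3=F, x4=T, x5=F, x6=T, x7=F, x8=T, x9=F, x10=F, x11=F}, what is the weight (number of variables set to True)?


The weight is the number of variables assigned True.
True variables: x4, x6, x8.
Weight = 3.

3


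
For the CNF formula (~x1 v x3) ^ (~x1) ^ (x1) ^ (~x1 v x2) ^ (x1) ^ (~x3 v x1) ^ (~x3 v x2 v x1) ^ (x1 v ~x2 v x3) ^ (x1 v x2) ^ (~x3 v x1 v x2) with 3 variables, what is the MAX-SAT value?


Enumerate all 8 truth assignments.
For each, count how many of the 10 clauses are satisfied.
The formula is not fully satisfiable, so the maximum is below 10.
Maximum simultaneously satisfiable clauses = 9.

9


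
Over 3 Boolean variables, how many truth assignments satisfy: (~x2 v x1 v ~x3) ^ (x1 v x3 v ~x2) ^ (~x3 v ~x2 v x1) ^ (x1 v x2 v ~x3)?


Enumerate all 8 truth assignments over 3 variables.
Test each against every clause.
Satisfying assignments found: 5.

5


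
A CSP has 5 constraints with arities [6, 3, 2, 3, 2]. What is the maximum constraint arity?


The arities are: 6, 3, 2, 3, 2.
Scan for the maximum value.
Maximum arity = 6.

6


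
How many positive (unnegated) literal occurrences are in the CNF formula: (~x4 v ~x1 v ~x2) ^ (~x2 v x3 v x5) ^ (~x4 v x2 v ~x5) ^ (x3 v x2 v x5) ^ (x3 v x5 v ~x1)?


Scan each clause for unnegated literals.
Clause 1: 0 positive; Clause 2: 2 positive; Clause 3: 1 positive; Clause 4: 3 positive; Clause 5: 2 positive.
Total positive literal occurrences = 8.

8


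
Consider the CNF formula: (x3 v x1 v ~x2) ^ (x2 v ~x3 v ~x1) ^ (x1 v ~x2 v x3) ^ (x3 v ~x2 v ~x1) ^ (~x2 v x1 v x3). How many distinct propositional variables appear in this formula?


Identify each distinct variable in the formula.
Variables found: x1, x2, x3.
Total distinct variables = 3.

3


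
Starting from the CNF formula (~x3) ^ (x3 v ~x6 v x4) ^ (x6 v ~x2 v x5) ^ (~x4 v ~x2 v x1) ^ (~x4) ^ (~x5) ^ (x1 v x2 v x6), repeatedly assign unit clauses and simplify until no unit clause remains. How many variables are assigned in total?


Unit propagation repeatedly assigns the literal in any unit clause, then simplifies.
Assignments in order: x3 = F, x4 = F, x6 = F, x5 = F, x2 = F, x1 = T.
No further unit clauses remain.
Total variables assigned = 6.

6


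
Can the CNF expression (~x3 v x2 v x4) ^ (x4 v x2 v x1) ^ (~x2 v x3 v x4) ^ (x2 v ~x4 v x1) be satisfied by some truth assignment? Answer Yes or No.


Check all 16 possible truth assignments.
Number of satisfying assignments found: 9.
The formula is satisfiable.

Yes


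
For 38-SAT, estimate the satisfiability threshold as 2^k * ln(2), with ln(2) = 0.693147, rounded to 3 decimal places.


Using the asymptotic formula: threshold ~ 2^k * ln(2).
2^38 = 274877906944.
274877906944 * 0.693147 = 190530796564.513.

190530796564.513


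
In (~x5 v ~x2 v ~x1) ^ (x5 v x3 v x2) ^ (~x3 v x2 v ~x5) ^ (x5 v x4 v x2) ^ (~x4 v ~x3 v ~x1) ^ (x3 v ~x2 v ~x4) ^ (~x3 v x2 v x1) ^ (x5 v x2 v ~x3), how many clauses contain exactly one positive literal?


A definite clause has exactly one positive literal.
Clause 1: 0 positive -> not definite
Clause 2: 3 positive -> not definite
Clause 3: 1 positive -> definite
Clause 4: 3 positive -> not definite
Clause 5: 0 positive -> not definite
Clause 6: 1 positive -> definite
Clause 7: 2 positive -> not definite
Clause 8: 2 positive -> not definite
Definite clause count = 2.

2


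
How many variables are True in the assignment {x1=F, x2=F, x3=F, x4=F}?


The weight is the number of variables assigned True.
True variables: none.
Weight = 0.

0


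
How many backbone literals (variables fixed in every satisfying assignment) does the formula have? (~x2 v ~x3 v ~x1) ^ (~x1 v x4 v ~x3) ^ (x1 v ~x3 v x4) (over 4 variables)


Find all satisfying assignments: 11 model(s).
Check which variables have the same value in every model.
No variable is fixed across all models.
Backbone size = 0.

0


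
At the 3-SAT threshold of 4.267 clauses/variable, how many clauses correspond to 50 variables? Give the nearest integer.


The 3-SAT phase transition occurs at approximately 4.267 clauses per variable.
m = 4.267 * 50 = 213.35.
Rounded to nearest integer: 213.

213


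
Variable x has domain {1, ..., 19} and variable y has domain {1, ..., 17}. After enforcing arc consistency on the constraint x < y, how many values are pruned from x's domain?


For the constraint x < y, x needs a supporting value in y's domain.
x can be at most 16 (one less than y's maximum).
Valid x values from domain: 16 out of 19.
Pruned = 19 - 16 = 3.

3


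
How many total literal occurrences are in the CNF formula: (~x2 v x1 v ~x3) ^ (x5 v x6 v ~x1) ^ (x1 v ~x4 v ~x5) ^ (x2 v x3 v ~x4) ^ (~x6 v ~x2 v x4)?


Clause lengths: 3, 3, 3, 3, 3.
Sum = 3 + 3 + 3 + 3 + 3 = 15.

15


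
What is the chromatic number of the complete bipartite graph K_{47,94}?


K_{47,94} is bipartite by definition: the two parts are independent sets, with every edge crossing between them.
Color all vertices in one part with color 1 and all vertices in the other part with color 2.
Since the graph has at least one edge, one color does not suffice.
Chromatic number = 2.

2


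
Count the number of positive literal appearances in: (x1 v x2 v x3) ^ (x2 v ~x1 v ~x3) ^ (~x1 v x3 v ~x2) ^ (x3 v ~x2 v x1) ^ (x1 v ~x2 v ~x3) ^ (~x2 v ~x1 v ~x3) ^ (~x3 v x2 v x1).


Scan each clause for unnegated literals.
Clause 1: 3 positive; Clause 2: 1 positive; Clause 3: 1 positive; Clause 4: 2 positive; Clause 5: 1 positive; Clause 6: 0 positive; Clause 7: 2 positive.
Total positive literal occurrences = 10.

10


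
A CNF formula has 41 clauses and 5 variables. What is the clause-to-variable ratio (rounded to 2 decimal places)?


Clause-to-variable ratio = clauses / variables.
41 / 5 = 8.2.

8.2


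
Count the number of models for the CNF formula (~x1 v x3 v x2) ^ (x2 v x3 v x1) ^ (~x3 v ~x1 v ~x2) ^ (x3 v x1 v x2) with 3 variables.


Enumerate all 8 truth assignments over 3 variables.
Test each against every clause.
Satisfying assignments found: 5.

5


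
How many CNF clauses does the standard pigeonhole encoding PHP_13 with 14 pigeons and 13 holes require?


The PHP encoding has two parts:
1) At-least-one-hole clauses: 14 (one per pigeon, each with 13 literals).
2) At-most-one-pigeon-per-hole clauses: 13 holes * C(14,2) = 13 * 91 = 1183.
Total clauses = 14 + 1183 = 1197.

1197


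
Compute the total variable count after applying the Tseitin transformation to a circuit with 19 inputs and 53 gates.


The Tseitin transformation introduces one auxiliary variable per gate.
Total variables = inputs + gates = 19 + 53 = 72.

72


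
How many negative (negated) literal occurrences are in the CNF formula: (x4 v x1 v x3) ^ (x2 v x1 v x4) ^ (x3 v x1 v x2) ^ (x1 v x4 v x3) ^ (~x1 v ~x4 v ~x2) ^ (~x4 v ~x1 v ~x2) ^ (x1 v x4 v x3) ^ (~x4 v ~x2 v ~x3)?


Scan each clause for negated literals.
Clause 1: 0 negative; Clause 2: 0 negative; Clause 3: 0 negative; Clause 4: 0 negative; Clause 5: 3 negative; Clause 6: 3 negative; Clause 7: 0 negative; Clause 8: 3 negative.
Total negative literal occurrences = 9.

9


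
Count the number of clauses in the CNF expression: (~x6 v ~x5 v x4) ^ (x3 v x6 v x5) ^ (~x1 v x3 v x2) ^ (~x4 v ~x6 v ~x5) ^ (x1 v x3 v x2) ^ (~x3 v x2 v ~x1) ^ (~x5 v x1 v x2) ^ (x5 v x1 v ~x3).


Each group enclosed in parentheses joined by ^ is one clause.
Counting the conjuncts: 8 clauses.

8


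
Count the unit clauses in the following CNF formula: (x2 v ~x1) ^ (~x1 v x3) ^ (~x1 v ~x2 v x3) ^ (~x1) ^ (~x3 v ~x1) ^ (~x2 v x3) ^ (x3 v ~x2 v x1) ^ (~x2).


A unit clause contains exactly one literal.
Unit clauses found: (~x1), (~x2).
Count = 2.

2


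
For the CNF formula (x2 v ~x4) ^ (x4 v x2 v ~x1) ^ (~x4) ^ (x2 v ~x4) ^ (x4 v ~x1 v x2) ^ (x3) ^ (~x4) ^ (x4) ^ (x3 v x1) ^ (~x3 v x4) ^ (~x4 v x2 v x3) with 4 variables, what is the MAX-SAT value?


Enumerate all 16 truth assignments.
For each, count how many of the 11 clauses are satisfied.
The formula is not fully satisfiable, so the maximum is below 11.
Maximum simultaneously satisfiable clauses = 9.

9


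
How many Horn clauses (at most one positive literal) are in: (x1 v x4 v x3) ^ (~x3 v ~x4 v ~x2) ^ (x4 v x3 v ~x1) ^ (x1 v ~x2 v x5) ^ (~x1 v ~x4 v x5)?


A Horn clause has at most one positive literal.
Clause 1: 3 positive lit(s) -> not Horn
Clause 2: 0 positive lit(s) -> Horn
Clause 3: 2 positive lit(s) -> not Horn
Clause 4: 2 positive lit(s) -> not Horn
Clause 5: 1 positive lit(s) -> Horn
Total Horn clauses = 2.

2


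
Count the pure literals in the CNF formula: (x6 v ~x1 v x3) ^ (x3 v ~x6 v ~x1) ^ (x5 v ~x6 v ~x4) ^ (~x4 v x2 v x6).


A pure literal appears in only one polarity across all clauses.
Pure literals: x1 (negative only), x2 (positive only), x3 (positive only), x4 (negative only), x5 (positive only).
Count = 5.

5


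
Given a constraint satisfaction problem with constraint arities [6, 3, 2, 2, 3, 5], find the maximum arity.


The arities are: 6, 3, 2, 2, 3, 5.
Scan for the maximum value.
Maximum arity = 6.

6


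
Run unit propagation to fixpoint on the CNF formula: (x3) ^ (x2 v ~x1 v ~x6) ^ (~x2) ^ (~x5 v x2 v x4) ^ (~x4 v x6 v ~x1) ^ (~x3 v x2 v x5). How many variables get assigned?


Unit propagation repeatedly assigns the literal in any unit clause, then simplifies.
Assignments in order: x3 = T, x2 = F, x5 = T, x4 = T.
No further unit clauses remain.
Total variables assigned = 4.

4


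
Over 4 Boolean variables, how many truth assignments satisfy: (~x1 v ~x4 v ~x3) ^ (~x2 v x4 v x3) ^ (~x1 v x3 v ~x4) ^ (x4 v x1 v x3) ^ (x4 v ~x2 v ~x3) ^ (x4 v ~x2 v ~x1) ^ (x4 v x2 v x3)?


Enumerate all 16 truth assignments over 4 variables.
Test each against every clause.
Satisfying assignments found: 6.

6


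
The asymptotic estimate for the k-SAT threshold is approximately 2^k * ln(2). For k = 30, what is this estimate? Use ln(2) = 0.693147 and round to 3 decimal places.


Using the asymptotic formula: threshold ~ 2^k * ln(2).
2^30 = 1073741824.
1073741824 * 0.693147 = 744260924.08.

744260924.08


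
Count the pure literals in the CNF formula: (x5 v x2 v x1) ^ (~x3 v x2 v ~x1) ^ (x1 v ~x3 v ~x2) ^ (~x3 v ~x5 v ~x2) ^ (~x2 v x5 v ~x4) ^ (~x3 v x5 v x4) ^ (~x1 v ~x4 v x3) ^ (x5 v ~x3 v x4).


A pure literal appears in only one polarity across all clauses.
No pure literals found.
Count = 0.

0


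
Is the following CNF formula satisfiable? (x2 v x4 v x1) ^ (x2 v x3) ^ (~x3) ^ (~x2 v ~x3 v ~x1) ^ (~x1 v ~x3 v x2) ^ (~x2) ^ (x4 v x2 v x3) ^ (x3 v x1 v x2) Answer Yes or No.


Check all 16 possible truth assignments.
Number of satisfying assignments found: 0.
The formula is unsatisfiable.

No


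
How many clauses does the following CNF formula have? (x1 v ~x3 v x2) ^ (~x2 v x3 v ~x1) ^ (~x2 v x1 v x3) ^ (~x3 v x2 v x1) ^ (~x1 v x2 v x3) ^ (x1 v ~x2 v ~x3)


Each group enclosed in parentheses joined by ^ is one clause.
Counting the conjuncts: 6 clauses.

6


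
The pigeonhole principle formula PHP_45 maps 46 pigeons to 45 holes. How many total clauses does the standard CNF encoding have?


The PHP encoding has two parts:
1) At-least-one-hole clauses: 46 (one per pigeon, each with 45 literals).
2) At-most-one-pigeon-per-hole clauses: 45 holes * C(46,2) = 45 * 1035 = 46575.
Total clauses = 46 + 46575 = 46621.

46621


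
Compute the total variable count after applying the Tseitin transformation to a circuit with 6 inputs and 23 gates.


The Tseitin transformation introduces one auxiliary variable per gate.
Total variables = inputs + gates = 6 + 23 = 29.

29


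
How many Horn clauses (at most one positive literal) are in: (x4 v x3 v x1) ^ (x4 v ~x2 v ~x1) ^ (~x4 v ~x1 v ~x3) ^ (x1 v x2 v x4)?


A Horn clause has at most one positive literal.
Clause 1: 3 positive lit(s) -> not Horn
Clause 2: 1 positive lit(s) -> Horn
Clause 3: 0 positive lit(s) -> Horn
Clause 4: 3 positive lit(s) -> not Horn
Total Horn clauses = 2.

2


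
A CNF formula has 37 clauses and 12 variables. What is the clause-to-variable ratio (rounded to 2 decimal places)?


Clause-to-variable ratio = clauses / variables.
37 / 12 = 3.08.

3.08


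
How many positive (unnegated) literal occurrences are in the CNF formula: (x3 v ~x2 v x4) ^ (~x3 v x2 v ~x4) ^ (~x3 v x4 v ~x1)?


Scan each clause for unnegated literals.
Clause 1: 2 positive; Clause 2: 1 positive; Clause 3: 1 positive.
Total positive literal occurrences = 4.

4


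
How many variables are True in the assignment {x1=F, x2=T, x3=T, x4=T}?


The weight is the number of variables assigned True.
True variables: x2, x3, x4.
Weight = 3.

3


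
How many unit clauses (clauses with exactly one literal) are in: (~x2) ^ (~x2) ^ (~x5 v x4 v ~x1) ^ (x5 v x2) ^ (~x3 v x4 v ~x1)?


A unit clause contains exactly one literal.
Unit clauses found: (~x2), (~x2).
Count = 2.

2


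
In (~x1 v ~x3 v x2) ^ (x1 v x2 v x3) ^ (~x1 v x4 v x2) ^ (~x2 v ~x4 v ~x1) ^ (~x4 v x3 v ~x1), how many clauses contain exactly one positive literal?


A definite clause has exactly one positive literal.
Clause 1: 1 positive -> definite
Clause 2: 3 positive -> not definite
Clause 3: 2 positive -> not definite
Clause 4: 0 positive -> not definite
Clause 5: 1 positive -> definite
Definite clause count = 2.

2


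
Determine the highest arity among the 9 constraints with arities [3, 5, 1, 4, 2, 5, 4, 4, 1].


The arities are: 3, 5, 1, 4, 2, 5, 4, 4, 1.
Scan for the maximum value.
Maximum arity = 5.

5


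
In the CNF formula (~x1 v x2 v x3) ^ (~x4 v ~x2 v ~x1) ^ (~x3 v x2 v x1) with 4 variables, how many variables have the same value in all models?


Find all satisfying assignments: 10 model(s).
Check which variables have the same value in every model.
No variable is fixed across all models.
Backbone size = 0.

0


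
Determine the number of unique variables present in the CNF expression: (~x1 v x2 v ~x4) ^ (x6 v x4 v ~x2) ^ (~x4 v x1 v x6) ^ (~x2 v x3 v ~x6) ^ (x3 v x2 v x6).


Identify each distinct variable in the formula.
Variables found: x1, x2, x3, x4, x6.
Total distinct variables = 5.

5


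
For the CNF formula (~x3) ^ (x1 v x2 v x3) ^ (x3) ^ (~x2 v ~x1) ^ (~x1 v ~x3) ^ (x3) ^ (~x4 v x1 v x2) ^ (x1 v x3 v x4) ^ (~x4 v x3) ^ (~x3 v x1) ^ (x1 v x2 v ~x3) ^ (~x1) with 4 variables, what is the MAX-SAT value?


Enumerate all 16 truth assignments.
For each, count how many of the 12 clauses are satisfied.
The formula is not fully satisfiable, so the maximum is below 12.
Maximum simultaneously satisfiable clauses = 10.

10


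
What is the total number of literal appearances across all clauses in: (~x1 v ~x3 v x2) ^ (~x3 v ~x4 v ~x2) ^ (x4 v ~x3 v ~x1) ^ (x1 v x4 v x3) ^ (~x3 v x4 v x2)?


Clause lengths: 3, 3, 3, 3, 3.
Sum = 3 + 3 + 3 + 3 + 3 = 15.

15


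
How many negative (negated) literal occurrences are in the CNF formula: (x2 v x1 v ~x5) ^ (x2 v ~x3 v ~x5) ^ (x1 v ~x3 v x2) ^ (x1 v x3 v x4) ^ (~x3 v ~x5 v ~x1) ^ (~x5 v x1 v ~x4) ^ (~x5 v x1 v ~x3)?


Scan each clause for negated literals.
Clause 1: 1 negative; Clause 2: 2 negative; Clause 3: 1 negative; Clause 4: 0 negative; Clause 5: 3 negative; Clause 6: 2 negative; Clause 7: 2 negative.
Total negative literal occurrences = 11.

11


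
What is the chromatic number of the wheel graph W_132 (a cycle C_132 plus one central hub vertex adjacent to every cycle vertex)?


W_132 consists of the cycle C_132 together with a hub vertex adjacent to every cycle vertex.
The cycle C_132 needs 2 colors (even cycle -> 2).
The hub is adjacent to every cycle vertex, so it must receive a new color distinct from all of them.
Chromatic number = 2 + 1 = 3.

3


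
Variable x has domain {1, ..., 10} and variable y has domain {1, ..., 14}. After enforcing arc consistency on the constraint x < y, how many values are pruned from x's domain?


For the constraint x < y, x needs a supporting value in y's domain.
x can be at most 13 (one less than y's maximum).
Valid x values from domain: 10 out of 10.
Pruned = 10 - 10 = 0.

0


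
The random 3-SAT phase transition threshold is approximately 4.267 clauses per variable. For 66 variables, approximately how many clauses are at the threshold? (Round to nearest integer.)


The 3-SAT phase transition occurs at approximately 4.267 clauses per variable.
m = 4.267 * 66 = 281.622.
Rounded to nearest integer: 282.

282
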